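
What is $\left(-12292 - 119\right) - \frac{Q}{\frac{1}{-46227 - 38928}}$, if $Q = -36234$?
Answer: $-3085518681$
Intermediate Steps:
$\left(-12292 - 119\right) - \frac{Q}{\frac{1}{-46227 - 38928}} = \left(-12292 - 119\right) - - \frac{36234}{\frac{1}{-46227 - 38928}} = -12411 - - \frac{36234}{\frac{1}{-85155}} = -12411 - - \frac{36234}{- \frac{1}{85155}} = -12411 - \left(-36234\right) \left(-85155\right) = -12411 - 3085506270 = -3085518681$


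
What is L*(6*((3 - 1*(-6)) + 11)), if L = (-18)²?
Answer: 38880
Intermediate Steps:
L = 324
L*(6*((3 - 1*(-6)) + 11)) = 324*(6*((3 - 1*(-6)) + 11)) = 324*(6*((3 + 6) + 11)) = 324*(6*(9 + 11)) = 324*(6*20) = 324*120 = 38880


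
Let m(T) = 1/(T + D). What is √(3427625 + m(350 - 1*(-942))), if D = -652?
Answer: √21936800010/80 ≈ 1851.4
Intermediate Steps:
m(T) = 1/(-652 + T) (m(T) = 1/(T - 652) = 1/(-652 + T))
√(3427625 + m(350 - 1*(-942))) = √(3427625 + 1/(-652 + (350 - 1*(-942)))) = √(3427625 + 1/(-652 + (350 + 942))) = √(3427625 + 1/(-652 + 1292)) = √(3427625 + 1/640) = √(2193680001/640) = √21936800010/80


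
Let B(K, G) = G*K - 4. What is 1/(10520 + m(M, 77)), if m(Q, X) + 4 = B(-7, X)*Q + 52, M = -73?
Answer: 1/50207 ≈ 1.9918e-5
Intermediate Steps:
B(K, G) = -4 + G*K
m(Q, X) = 48 + Q*(-4 - 7*X) (m(Q, X) = -4 + ((-4 + X*(-7))*Q + 52) = -4 + ((-4 - 7*X)*Q + 52) = -4 + (Q*(-4 - 7*X) + 52) = -4 + (52 + Q*(-4 - 7*X)) = 48 + Q*(-4 - 7*X))
1/(10520 + m(M, 77)) = 1/(10520 + (48 - 1*(-73)*(4 + 7*77))) = 1/(10520 + (48 - 1*(-73)*(4 + 539))) = 1/(10520 + (48 - 1*(-73)*543)) = 1/(10520 + (48 + 39639)) = 1/(10520 + 39687) = 1/50207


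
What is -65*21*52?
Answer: -70980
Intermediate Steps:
-65*21*52 = -1365*52 = -1*70980 = -70980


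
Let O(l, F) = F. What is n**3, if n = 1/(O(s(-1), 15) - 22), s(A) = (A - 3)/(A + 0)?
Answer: -1/343 ≈ -0.0029155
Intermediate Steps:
s(A) = (-3 + A)/A
n = -1/7 (n = 1/(15 - 22) = 1/(-7) = -1/7 ≈ -0.14286)
n**3 = (-1/7)**3 = -1/343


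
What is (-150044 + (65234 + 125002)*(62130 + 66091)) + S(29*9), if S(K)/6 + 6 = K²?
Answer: 24392508802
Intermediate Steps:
S(K) = -36 + 6*K²
(-150044 + (65234 + 125002)*(62130 + 66091)) + S(29*9) = (-150044 + (65234 + 125002)*(62130 + 66091)) + (-36 + 6*(29*9)²) = (-150044 + 190236*128221) + (-36 + 6*261²) = (-150044 + 24392250156) + (-36 + 6*68121) = 24392100112 + (-36 + 408726) = 24392100112 + 408690 = 24392508802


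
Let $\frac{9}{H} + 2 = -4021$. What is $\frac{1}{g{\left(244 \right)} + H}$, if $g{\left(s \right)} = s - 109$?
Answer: $\frac{447}{60344} \approx 0.0074075$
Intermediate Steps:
$g{\left(s \right)} = -109 + s$ ($g{\left(s \right)} = s - 109 = -109 + s$)
$H = - \frac{1}{447}$ ($H = \frac{9}{-2 - 4021} = \frac{9}{-4023} = 9 \left(- \frac{1}{4023}\right) = - \frac{1}{447} \approx -0.0022371$)
$\frac{1}{g{\left(244 \right)} + H} = \frac{1}{\left(-109 + 244\right) - \frac{1}{447}} = \frac{1}{135 - \frac{1}{447}} = \frac{1}{\frac{60344}{447}} = \frac{447}{60344}$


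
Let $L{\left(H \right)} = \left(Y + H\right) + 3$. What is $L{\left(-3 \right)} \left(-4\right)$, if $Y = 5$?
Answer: $-20$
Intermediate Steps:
$L{\left(H \right)} = 8 + H$ ($L{\left(H \right)} = \left(5 + H\right) + 3 = 8 + H$)
$L{\left(-3 \right)} \left(-4\right) = \left(8 - 3\right) \left(-4\right) = 5 \left(-4\right) = -20$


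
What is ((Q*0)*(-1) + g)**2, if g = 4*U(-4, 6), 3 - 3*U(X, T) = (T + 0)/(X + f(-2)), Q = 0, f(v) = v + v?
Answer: 25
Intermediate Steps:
f(v) = 2*v
U(X, T) = 1 - T/(3*(-4 + X)) (U(X, T) = 1 - (T + 0)/(3*(X + 2*(-2))) = 1 - T/(3*(X - 4)) = 1 - T/(3*(-4 + X)))
g = 5 (g = 4*((-4 - 4 - 1/3*6)/(-4 - 4)) = 4*((-4 - 4 - 2)/(-8)) = 4*(-1/8*(-10)) = 4*(5/4) = 5)
((Q*0)*(-1) + g)**2 = ((0*0)*(-1) + 5)**2 = (0*(-1) + 5)**2 = (0 + 5)**2 = 5**2 = 25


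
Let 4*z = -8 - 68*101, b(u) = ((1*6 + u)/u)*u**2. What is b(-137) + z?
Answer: 16228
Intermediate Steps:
b(u) = u*(6 + u) (b(u) = ((6 + u)/u)*u**2 = u*(6 + u))
z = -1719 (z = (-8 - 68*101)/4 = (-8 - 6868)/4 = (1/4)*(-6876) = -1719)
b(-137) + z = -137*(6 - 137) - 1719 = -137*(-131) - 1719 = 17947 - 1719 = 16228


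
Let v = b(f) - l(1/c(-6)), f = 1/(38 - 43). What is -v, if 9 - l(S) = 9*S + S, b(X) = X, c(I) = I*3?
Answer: 439/45 ≈ 9.7556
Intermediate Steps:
f = -⅕ (f = 1/(-5) = -⅕ ≈ -0.20000)
c(I) = 3*I
l(S) = 9 - 10*S (l(S) = 9 - (9*S + S) = 9 - 10*S)
v = -439/45 (v = -⅕ - (9 - 10/(3*(-6))) = -⅕ - (9 - 10/(-18)) = -⅕ - (9 - 10*(-1/18)) = -⅕ - (9 + 5/9) = -⅕ - 1*86/9 = -⅕ - 86/9 = -439/45 ≈ -9.7556)
-v = -1*(-439/45) = 439/45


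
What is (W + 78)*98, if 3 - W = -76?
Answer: 15386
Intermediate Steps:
W = 79 (W = 3 - 1*(-76) = 3 + 76 = 79)
(W + 78)*98 = (79 + 78)*98 = 157*98 = 15386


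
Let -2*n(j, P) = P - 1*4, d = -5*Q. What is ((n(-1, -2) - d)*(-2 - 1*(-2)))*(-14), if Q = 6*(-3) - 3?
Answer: 0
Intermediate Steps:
Q = -21 (Q = -18 - 3 = -21)
d = 105 (d = -5*(-21) = 105)
n(j, P) = 2 - P/2 (n(j, P) = -(P - 1*4)/2 = -(P - 4)/2 = -(-4 + P)/2 = 2 - P/2)
((n(-1, -2) - d)*(-2 - 1*(-2)))*(-14) = (((2 - ½*(-2)) - 1*105)*(-2 - 1*(-2)))*(-14) = (((2 + 1) - 105)*(-2 + 2))*(-14) = ((3 - 105)*0)*(-14) = -102*0*(-14) = 0*(-14) = 0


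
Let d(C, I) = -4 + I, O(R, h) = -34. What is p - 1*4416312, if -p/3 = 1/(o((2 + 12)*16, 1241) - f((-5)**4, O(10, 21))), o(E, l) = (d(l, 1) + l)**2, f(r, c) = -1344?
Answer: -6774569612259/1533988 ≈ -4.4163e+6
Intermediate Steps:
o(E, l) = (-3 + l)**2 (o(E, l) = ((-4 + 1) + l)**2 = (-3 + l)**2)
p = -3/1533988 (p = -3/((-3 + 1241)**2 - 1*(-1344)) = -3/(1238**2 + 1344) = -3/(1532644 + 1344) = -3/1533988 ≈ -1.9557e-6)
p - 1*4416312 = -3/1533988 - 1*4416312 = -3/1533988 - 4416312 = -6774569612259/1533988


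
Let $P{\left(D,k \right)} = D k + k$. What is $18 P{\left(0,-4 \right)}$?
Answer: $-72$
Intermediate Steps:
$P{\left(D,k \right)} = k + D k$
$18 P{\left(0,-4 \right)} = 18 \left(- 4 \left(1 + 0\right)\right) = 18 \left(\left(-4\right) 1\right) = 18 \left(-4\right) = -72$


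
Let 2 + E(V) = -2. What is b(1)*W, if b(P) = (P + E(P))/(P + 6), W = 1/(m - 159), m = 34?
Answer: 3/875 ≈ 0.0034286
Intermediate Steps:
E(V) = -4 (E(V) = -2 - 2 = -4)
W = -1/125 (W = 1/(34 - 159) = 1/(-125) = -1/125 ≈ -0.0080000)
b(P) = (-4 + P)/(6 + P) (b(P) = (P - 4)/(P + 6) = (-4 + P)/(6 + P))
b(1)*W = ((-4 + 1)/(6 + 1))*(-1/125) = (-3/7)*(-1/125) = ((⅐)*(-3))*(-1/125) = -3/7*(-1/125) = 3/875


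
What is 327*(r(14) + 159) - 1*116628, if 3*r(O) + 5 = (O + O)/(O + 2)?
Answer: -259957/4 ≈ -64989.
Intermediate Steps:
r(O) = -5/3 + 2*O/(3*(2 + O)) (r(O) = -5/3 + ((O + O)/(O + 2))/3 = -5/3 + ((2*O)/(2 + O))/3 = -5/3 + (2*O/(2 + O))/3 = -5/3 + 2*O/(3*(2 + O)))
327*(r(14) + 159) - 1*116628 = 327*((-10/3 - 1*14)/(2 + 14) + 159) - 1*116628 = 327*((-10/3 - 14)/16 + 159) - 116628 = 327*((1/16)*(-52/3) + 159) - 116628 = 327*(-13/12 + 159) - 116628 = 327*(1895/12) - 116628 = 206555/4 - 116628 = -259957/4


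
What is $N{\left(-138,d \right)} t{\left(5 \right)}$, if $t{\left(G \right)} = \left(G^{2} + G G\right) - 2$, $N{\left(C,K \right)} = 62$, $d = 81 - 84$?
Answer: $2976$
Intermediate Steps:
$d = -3$
$t{\left(G \right)} = -2 + 2 G^{2}$ ($t{\left(G \right)} = \left(G^{2} + G^{2}\right) - 2 = 2 G^{2} - 2 = -2 + 2 G^{2}$)
$N{\left(-138,d \right)} t{\left(5 \right)} = 62 \left(-2 + 2 \cdot 5^{2}\right) = 62 \left(-2 + 2 \cdot 25\right) = 62 \left(-2 + 50\right) = 62 \cdot 48 = 2976$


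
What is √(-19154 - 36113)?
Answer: I*√55267 ≈ 235.09*I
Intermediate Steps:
√(-19154 - 36113) = √(-55267) = I*√55267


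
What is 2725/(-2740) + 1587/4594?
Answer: -817027/1258756 ≈ -0.64907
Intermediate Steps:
2725/(-2740) + 1587/4594 = 2725*(-1/2740) + 1587*(1/4594) = -545/548 + 1587/4594 = -817027/1258756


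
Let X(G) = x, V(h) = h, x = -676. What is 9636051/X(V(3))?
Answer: -9636051/676 ≈ -14255.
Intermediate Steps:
X(G) = -676
9636051/X(V(3)) = 9636051/(-676) = 9636051*(-1/676) = -9636051/676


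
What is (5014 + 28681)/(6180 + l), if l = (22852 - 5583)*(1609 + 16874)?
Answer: 33695/319189107 ≈ 0.00010556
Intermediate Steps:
l = 319182927 (l = 17269*18483 = 319182927)
(5014 + 28681)/(6180 + l) = (5014 + 28681)/(6180 + 319182927) = 33695/319189107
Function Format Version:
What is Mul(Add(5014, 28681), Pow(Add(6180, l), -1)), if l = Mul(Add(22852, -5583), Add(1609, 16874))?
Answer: Rational(33695, 319189107) ≈ 0.00010556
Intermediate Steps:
l = 319182927 (l = Mul(17269, 18483) = 319182927)
Mul(Add(5014, 28681), Pow(Add(6180, l), -1)) = Mul(Add(5014, 28681), Pow(Add(6180, 319182927), -1)) = Mul(33695, Pow(319189107, -1)) = Mul(33695, Rational(1, 319189107)) = Rational(33695, 319189107)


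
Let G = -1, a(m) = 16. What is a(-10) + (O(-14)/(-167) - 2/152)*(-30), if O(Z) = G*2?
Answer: 101761/6346 ≈ 16.035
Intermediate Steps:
O(Z) = -2 (O(Z) = -1*2 = -2)
a(-10) + (O(-14)/(-167) - 2/152)*(-30) = 16 + (-2/(-167) - 2/152)*(-30) = 16 + (-2*(-1/167) - 2*1/152)*(-30) = 16 + (2/167 - 1/76)*(-30) = 16 - 15/12692*(-30) = 16 + 225/6346 = 101761/6346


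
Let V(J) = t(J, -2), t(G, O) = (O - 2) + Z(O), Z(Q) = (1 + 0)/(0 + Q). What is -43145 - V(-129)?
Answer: -86281/2 ≈ -43141.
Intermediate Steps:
Z(Q) = 1/Q
t(G, O) = -2 + O + 1/O (t(G, O) = (O - 2) + 1/O = (-2 + O) + 1/O = -2 + O + 1/O)
V(J) = -9/2 (V(J) = -2 - 2 + 1/(-2) = -2 - 2 - ½ = -9/2)
-43145 - V(-129) = -43145 - 1*(-9/2) = -43145 + 9/2 = -86281/2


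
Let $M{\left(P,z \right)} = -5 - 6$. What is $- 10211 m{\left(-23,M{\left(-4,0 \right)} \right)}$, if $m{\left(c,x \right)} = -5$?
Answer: $51055$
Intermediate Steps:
$M{\left(P,z \right)} = -11$ ($M{\left(P,z \right)} = -5 - 6 = -11$)
$- 10211 m{\left(-23,M{\left(-4,0 \right)} \right)} = \left(-10211\right) \left(-5\right) = 51055$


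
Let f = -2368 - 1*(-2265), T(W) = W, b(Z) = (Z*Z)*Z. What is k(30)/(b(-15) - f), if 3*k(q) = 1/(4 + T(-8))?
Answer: 1/39264 ≈ 2.5469e-5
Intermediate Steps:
b(Z) = Z³ (b(Z) = Z²*Z = Z³)
k(q) = -1/12 (k(q) = 1/(3*(4 - 8)) = (⅓)/(-4) = (⅓)*(-¼) = -1/12)
f = -103 (f = -2368 + 2265 = -103)
k(30)/(b(-15) - f) = -1/(12*((-15)³ - 1*(-103))) = -1/(12*(-3375 + 103)) = -1/12/(-3272) = -1/12*(-1/3272) = 1/39264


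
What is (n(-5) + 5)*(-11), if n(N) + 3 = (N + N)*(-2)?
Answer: -242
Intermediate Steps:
n(N) = -3 - 4*N (n(N) = -3 + (N + N)*(-2) = -3 + (2*N)*(-2) = -3 - 4*N)
(n(-5) + 5)*(-11) = ((-3 - 4*(-5)) + 5)*(-11) = ((-3 + 20) + 5)*(-11) = (17 + 5)*(-11) = 22*(-11) = -242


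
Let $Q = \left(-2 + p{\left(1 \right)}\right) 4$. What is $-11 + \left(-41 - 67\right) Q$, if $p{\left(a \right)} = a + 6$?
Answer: $-2171$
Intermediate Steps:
$p{\left(a \right)} = 6 + a$
$Q = 20$ ($Q = \left(-2 + \left(6 + 1\right)\right) 4 = \left(-2 + 7\right) 4 = 5 \cdot 4 = 20$)
$-11 + \left(-41 - 67\right) Q = -11 + \left(-41 - 67\right) 20 = -11 - 2160 = -2171$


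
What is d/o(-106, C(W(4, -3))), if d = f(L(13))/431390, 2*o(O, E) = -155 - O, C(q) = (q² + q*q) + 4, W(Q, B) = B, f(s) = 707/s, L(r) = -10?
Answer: 101/15098650 ≈ 6.6893e-6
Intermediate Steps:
C(q) = 4 + 2*q² (C(q) = (q² + q²) + 4 = 2*q² + 4 = 4 + 2*q²)
o(O, E) = -155/2 - O/2 (o(O, E) = (-155 - O)/2 = -155/2 - O/2)
d = -707/4313900 (d = (707/(-10))/431390 = (707*(-⅒))*(1/431390) = -707/10*1/431390 = -707/4313900 ≈ -0.00016389)
d/o(-106, C(W(4, -3))) = -707/(4313900*(-155/2 - ½*(-106))) = -707/(4313900*(-155/2 + 53)) = -707/(4313900*(-49/2)) = -707/4313900*(-2/49) = 101/15098650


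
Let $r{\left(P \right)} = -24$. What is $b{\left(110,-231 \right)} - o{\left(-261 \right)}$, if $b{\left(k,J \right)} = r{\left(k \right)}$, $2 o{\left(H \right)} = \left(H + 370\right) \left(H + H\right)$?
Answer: $28425$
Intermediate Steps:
$o{\left(H \right)} = H \left(370 + H\right)$ ($o{\left(H \right)} = \frac{\left(H + 370\right) \left(H + H\right)}{2} = \frac{\left(370 + H\right) 2 H}{2} = \frac{2 H \left(370 + H\right)}{2} = H \left(370 + H\right)$)
$b{\left(k,J \right)} = -24$
$b{\left(110,-231 \right)} - o{\left(-261 \right)} = -24 - - 261 \left(370 - 261\right) = -24 - \left(-261\right) 109 = -24 - -28449 = -24 + 28449 = 28425$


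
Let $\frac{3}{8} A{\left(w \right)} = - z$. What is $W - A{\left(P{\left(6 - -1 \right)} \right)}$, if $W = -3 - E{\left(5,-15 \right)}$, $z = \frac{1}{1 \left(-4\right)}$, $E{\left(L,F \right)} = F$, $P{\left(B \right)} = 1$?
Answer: $\frac{34}{3} \approx 11.333$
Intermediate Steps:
$z = - \frac{1}{4}$ ($z = \frac{1}{-4} = - \frac{1}{4} \approx -0.25$)
$W = 12$ ($W = -3 - -15 = -3 + 15 = 12$)
$A{\left(w \right)} = \frac{2}{3}$ ($A{\left(w \right)} = \frac{8 \left(\left(-1\right) \left(- \frac{1}{4}\right)\right)}{3} = \frac{8}{3} \cdot \frac{1}{4} = \frac{2}{3}$)
$W - A{\left(P{\left(6 - -1 \right)} \right)} = 12 - \frac{2}{3} = \frac{34}{3}$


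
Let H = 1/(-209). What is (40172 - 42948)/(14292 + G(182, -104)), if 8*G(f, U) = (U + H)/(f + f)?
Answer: -1689495808/8698203799 ≈ -0.19424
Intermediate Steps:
H = -1/209 ≈ -0.0047847
G(f, U) = (-1/209 + U)/(16*f) (G(f, U) = ((U - 1/209)/(f + f))/8 = ((-1/209 + U)/((2*f)))/8 = ((-1/209 + U)*(1/(2*f)))/8 = ((-1/209 + U)/(2*f))/8 = (-1/209 + U)/(16*f))
(40172 - 42948)/(14292 + G(182, -104)) = (40172 - 42948)/(14292 + (1/3344)*(-1 + 209*(-104))/182) = -2776/(14292 + (1/3344)*(1/182)*(-1 - 21736)) = -2776/(14292 + (1/3344)*(1/182)*(-21737)) = -2776/(14292 - 21737/608608) = -2776/8698203799/608608 = -2776*608608/8698203799 = -1689495808/8698203799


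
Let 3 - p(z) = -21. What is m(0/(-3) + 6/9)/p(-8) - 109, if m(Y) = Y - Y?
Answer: -109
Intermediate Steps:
p(z) = 24 (p(z) = 3 - 1*(-21) = 3 + 21 = 24)
m(Y) = 0
m(0/(-3) + 6/9)/p(-8) - 109 = 0/24 - 109 = (1/24)*0 - 109 = 0 - 109 = -109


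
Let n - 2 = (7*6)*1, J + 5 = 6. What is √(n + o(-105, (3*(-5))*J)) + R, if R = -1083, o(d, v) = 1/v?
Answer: -1083 + √9885/15 ≈ -1076.4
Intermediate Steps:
J = 1 (J = -5 + 6 = 1)
n = 44 (n = 2 + (7*6)*1 = 2 + 42*1 = 2 + 42 = 44)
√(n + o(-105, (3*(-5))*J)) + R = √(44 + 1/((3*(-5))*1)) - 1083 = √(44 + 1/(-15*1)) - 1083 = √(44 + 1/(-15)) - 1083 = √(44 - 1/15) - 1083 = √(659/15) - 1083 = √9885/15 - 1083 = -1083 + √9885/15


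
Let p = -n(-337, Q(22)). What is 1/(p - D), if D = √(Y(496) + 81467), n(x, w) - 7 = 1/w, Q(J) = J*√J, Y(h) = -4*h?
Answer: -484/(3388 + √22 + 484*√79483) ≈ -0.0034610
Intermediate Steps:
Q(J) = J^(3/2)
n(x, w) = 7 + 1/w
p = -7 - √22/484 (p = -(7 + 1/(22^(3/2))) = -(7 + 1/(22*√22)) = -(7 + √22/484) = -7 - √22/484 ≈ -7.0097)
D = √79483 (D = √(-4*496 + 81467) = √(-1984 + 81467) = √79483 ≈ 281.93)
1/(p - D) = 1/((-7 - √22/484) - √79483) = 1/(-7 - √79483 - √22/484)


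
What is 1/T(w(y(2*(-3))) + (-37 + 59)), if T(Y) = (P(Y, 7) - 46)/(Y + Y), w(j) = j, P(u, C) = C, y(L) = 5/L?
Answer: -127/117 ≈ -1.0855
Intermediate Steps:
T(Y) = -39/(2*Y) (T(Y) = (7 - 46)/(Y + Y) = -39*1/(2*Y) = -39/(2*Y))
1/T(w(y(2*(-3))) + (-37 + 59)) = 1/(-39/(2*(5/((2*(-3))) + (-37 + 59)))) = 1/(-39/(2*(5/(-6) + 22))) = 1/(-39/(2*(5*(-1/6) + 22))) = 1/(-39/(2*(-5/6 + 22))) = 1/(-39/(2*127/6)) = 1/(-39/2*6/127) = 1/(-117/127) = -127/117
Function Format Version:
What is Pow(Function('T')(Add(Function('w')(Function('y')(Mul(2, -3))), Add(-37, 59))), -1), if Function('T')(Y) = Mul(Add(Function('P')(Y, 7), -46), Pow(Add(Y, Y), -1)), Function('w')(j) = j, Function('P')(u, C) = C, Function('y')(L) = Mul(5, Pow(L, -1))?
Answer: Rational(-127, 117) ≈ -1.0855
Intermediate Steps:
Function('T')(Y) = Mul(Rational(-39, 2), Pow(Y, -1)) (Function('T')(Y) = Mul(Add(7, -46), Pow(Add(Y, Y), -1)) = Mul(-39, Pow(Mul(2, Y), -1)) = Mul(-39, Mul(Rational(1, 2), Pow(Y, -1))) = Mul(Rational(-39, 2), Pow(Y, -1)))
Pow(Function('T')(Add(Function('w')(Function('y')(Mul(2, -3))), Add(-37, 59))), -1) = Pow(Mul(Rational(-39, 2), Pow(Add(Mul(5, Pow(Mul(2, -3), -1)), Add(-37, 59)), -1)), -1) = Pow(Mul(Rational(-39, 2), Pow(Add(Mul(5, Pow(-6, -1)), 22), -1)), -1) = Pow(Mul(Rational(-39, 2), Pow(Add(Mul(5, Rational(-1, 6)), 22), -1)), -1) = Pow(Mul(Rational(-39, 2), Pow(Add(Rational(-5, 6), 22), -1)), -1) = Pow(Mul(Rational(-39, 2), Pow(Rational(127, 6), -1)), -1) = Pow(Mul(Rational(-39, 2), Rational(6, 127)), -1) = Pow(Rational(-117, 127), -1) = Rational(-127, 117)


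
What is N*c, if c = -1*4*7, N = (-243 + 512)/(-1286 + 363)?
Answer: 7532/923 ≈ 8.1603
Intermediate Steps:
N = -269/923 (N = 269/(-923) = 269*(-1/923) = -269/923 ≈ -0.29144)
c = -28 (c = -4*7 = -28)
N*c = -269/923*(-28) = 7532/923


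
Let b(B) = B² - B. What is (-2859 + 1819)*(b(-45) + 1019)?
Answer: -3212560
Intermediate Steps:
(-2859 + 1819)*(b(-45) + 1019) = (-2859 + 1819)*(-45*(-1 - 45) + 1019) = -1040*(-45*(-46) + 1019) = -1040*(2070 + 1019) = -1040*3089 = -3212560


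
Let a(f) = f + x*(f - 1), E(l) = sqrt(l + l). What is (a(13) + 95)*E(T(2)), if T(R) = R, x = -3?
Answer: 144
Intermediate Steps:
E(l) = sqrt(2)*sqrt(l) (E(l) = sqrt(2*l) = sqrt(2)*sqrt(l))
a(f) = 3 - 2*f (a(f) = f - 3*(f - 1) = f - 3*(-1 + f) = f + (3 - 3*f) = 3 - 2*f)
(a(13) + 95)*E(T(2)) = ((3 - 2*13) + 95)*(sqrt(2)*sqrt(2)) = ((3 - 26) + 95)*2 = (-23 + 95)*2 = 72*2 = 144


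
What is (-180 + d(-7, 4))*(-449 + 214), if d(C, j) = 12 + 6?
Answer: 38070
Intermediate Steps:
d(C, j) = 18
(-180 + d(-7, 4))*(-449 + 214) = (-180 + 18)*(-449 + 214) = -162*(-235) = 38070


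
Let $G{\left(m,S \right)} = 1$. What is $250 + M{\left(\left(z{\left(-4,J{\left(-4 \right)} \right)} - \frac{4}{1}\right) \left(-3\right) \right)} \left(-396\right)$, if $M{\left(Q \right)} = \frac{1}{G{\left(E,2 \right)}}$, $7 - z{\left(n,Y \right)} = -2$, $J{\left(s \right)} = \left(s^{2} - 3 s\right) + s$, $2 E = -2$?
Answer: $-146$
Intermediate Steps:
$E = -1$ ($E = \frac{1}{2} \left(-2\right) = -1$)
$J{\left(s \right)} = s^{2} - 2 s$
$z{\left(n,Y \right)} = 9$ ($z{\left(n,Y \right)} = 7 - -2 = 7 + 2 = 9$)
$M{\left(Q \right)} = 1$ ($M{\left(Q \right)} = 1^{-1} = 1$)
$250 + M{\left(\left(z{\left(-4,J{\left(-4 \right)} \right)} - \frac{4}{1}\right) \left(-3\right) \right)} \left(-396\right) = 250 + 1 \left(-396\right) = 250 - 396 = -146$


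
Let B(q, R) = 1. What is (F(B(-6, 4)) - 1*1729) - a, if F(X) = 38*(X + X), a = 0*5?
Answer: -1653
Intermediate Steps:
a = 0
F(X) = 76*X (F(X) = 38*(2*X) = 76*X)
(F(B(-6, 4)) - 1*1729) - a = (76*1 - 1*1729) - 1*0 = (76 - 1729) + 0 = -1653 + 0 = -1653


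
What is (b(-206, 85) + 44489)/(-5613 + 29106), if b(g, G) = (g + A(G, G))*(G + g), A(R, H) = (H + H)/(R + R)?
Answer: 23098/7831 ≈ 2.9496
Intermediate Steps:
A(R, H) = H/R (A(R, H) = (2*H)/((2*R)) = (2*H)*(1/(2*R)) = H/R)
b(g, G) = (1 + g)*(G + g) (b(g, G) = (g + G/G)*(G + g) = (g + 1)*(G + g) = (1 + g)*(G + g))
(b(-206, 85) + 44489)/(-5613 + 29106) = ((85 - 206 + (-206)² + 85*(-206)) + 44489)/(-5613 + 29106) = ((85 - 206 + 42436 - 17510) + 44489)/23493 = (24805 + 44489)*(1/23493) = 69294*(1/23493) = 23098/7831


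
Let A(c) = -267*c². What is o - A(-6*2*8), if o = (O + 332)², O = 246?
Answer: 2794756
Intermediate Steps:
o = 334084 (o = (246 + 332)² = 578² = 334084)
o - A(-6*2*8) = 334084 - (-267)*(-6*2*8)² = 334084 - (-267)*(-12*8)² = 334084 - (-267)*(-96)² = 334084 - (-267)*9216 = 334084 - 1*(-2460672) = 334084 + 2460672 = 2794756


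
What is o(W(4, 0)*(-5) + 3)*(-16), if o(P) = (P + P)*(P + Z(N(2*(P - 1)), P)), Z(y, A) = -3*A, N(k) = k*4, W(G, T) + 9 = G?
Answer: 50176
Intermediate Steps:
W(G, T) = -9 + G
N(k) = 4*k
o(P) = -4*P² (o(P) = (P + P)*(P - 3*P) = (2*P)*(-2*P) = -4*P²)
o(W(4, 0)*(-5) + 3)*(-16) = -4*((-9 + 4)*(-5) + 3)²*(-16) = -4*(-5*(-5) + 3)²*(-16) = -4*(25 + 3)²*(-16) = -4*28²*(-16) = -4*784*(-16) = -3136*(-16) = 50176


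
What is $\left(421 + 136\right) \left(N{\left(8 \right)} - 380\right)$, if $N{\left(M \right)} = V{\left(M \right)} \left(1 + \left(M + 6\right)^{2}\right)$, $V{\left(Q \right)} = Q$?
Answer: $666172$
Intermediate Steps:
$N{\left(M \right)} = M \left(1 + \left(6 + M\right)^{2}\right)$ ($N{\left(M \right)} = M \left(1 + \left(M + 6\right)^{2}\right) = M \left(1 + \left(6 + M\right)^{2}\right)$)
$\left(421 + 136\right) \left(N{\left(8 \right)} - 380\right) = \left(421 + 136\right) \left(8 \left(1 + \left(6 + 8\right)^{2}\right) - 380\right) = 557 \left(8 \left(1 + 14^{2}\right) - 380\right) = 557 \left(8 \left(1 + 196\right) - 380\right) = 557 \left(8 \cdot 197 - 380\right) = 557 \left(1576 - 380\right) = 557 \cdot 1196 = 666172$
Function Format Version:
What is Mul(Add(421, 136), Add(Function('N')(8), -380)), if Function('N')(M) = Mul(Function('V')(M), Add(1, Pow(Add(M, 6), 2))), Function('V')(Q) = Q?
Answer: 666172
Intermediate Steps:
Function('N')(M) = Mul(M, Add(1, Pow(Add(6, M), 2))) (Function('N')(M) = Mul(M, Add(1, Pow(Add(M, 6), 2))) = Mul(M, Add(1, Pow(Add(6, M), 2))))
Mul(Add(421, 136), Add(Function('N')(8), -380)) = Mul(Add(421, 136), Add(Mul(8, Add(1, Pow(Add(6, 8), 2))), -380)) = Mul(557, Add(Mul(8, Add(1, Pow(14, 2))), -380)) = Mul(557, Add(Mul(8, Add(1, 196)), -380)) = Mul(557, Add(Mul(8, 197), -380)) = Mul(557, Add(1576, -380)) = Mul(557, 1196) = 666172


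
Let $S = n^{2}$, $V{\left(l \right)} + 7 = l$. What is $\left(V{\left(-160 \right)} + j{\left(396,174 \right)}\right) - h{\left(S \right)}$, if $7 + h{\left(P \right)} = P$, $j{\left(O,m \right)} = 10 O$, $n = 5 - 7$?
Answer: $3796$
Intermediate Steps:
$V{\left(l \right)} = -7 + l$
$n = -2$
$S = 4$ ($S = \left(-2\right)^{2} = 4$)
$h{\left(P \right)} = -7 + P$
$\left(V{\left(-160 \right)} + j{\left(396,174 \right)}\right) - h{\left(S \right)} = \left(\left(-7 - 160\right) + 10 \cdot 396\right) - \left(-7 + 4\right) = \left(-167 + 3960\right) - -3 = 3793 + 3 = 3796$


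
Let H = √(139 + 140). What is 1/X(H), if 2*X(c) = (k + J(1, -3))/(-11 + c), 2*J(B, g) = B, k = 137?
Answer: -4/25 + 12*√31/275 ≈ 0.082957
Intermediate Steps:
J(B, g) = B/2
H = 3*√31 (H = √279 = 3*√31 ≈ 16.703)
X(c) = 275/(4*(-11 + c)) (X(c) = ((137 + (½)*1)/(-11 + c))/2 = ((137 + ½)/(-11 + c))/2 = (275/(2*(-11 + c)))/2 = 275/(4*(-11 + c)))
1/X(H) = 1/(275/(4*(-11 + 3*√31))) = -4/25 + 12*√31/275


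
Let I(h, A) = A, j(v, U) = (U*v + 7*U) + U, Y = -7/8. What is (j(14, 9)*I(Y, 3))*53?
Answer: 31482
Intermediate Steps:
Y = -7/8 (Y = -7*1/8 = -7/8 ≈ -0.87500)
j(v, U) = 8*U + U*v (j(v, U) = (7*U + U*v) + U = 8*U + U*v)
(j(14, 9)*I(Y, 3))*53 = ((9*(8 + 14))*3)*53 = ((9*22)*3)*53 = (198*3)*53 = 594*53 = 31482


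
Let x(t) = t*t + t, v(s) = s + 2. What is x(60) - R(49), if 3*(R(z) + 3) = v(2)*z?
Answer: 10793/3 ≈ 3597.7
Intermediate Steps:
v(s) = 2 + s
R(z) = -3 + 4*z/3 (R(z) = -3 + ((2 + 2)*z)/3 = -3 + (4*z)/3 = -3 + 4*z/3)
x(t) = t + t² (x(t) = t² + t = t + t²)
x(60) - R(49) = 60*(1 + 60) - (-3 + (4/3)*49) = 60*61 - (-3 + 196/3) = 3660 - 1*187/3 = 3660 - 187/3 = 10793/3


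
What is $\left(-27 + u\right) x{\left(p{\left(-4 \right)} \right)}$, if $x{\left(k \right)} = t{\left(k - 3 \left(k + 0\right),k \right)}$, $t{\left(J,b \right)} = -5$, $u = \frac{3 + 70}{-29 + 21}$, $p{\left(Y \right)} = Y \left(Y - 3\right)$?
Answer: $\frac{1445}{8} \approx 180.63$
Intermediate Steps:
$p{\left(Y \right)} = Y \left(-3 + Y\right)$
$u = - \frac{73}{8}$ ($u = \frac{73}{-8} = 73 \left(- \frac{1}{8}\right) = - \frac{73}{8} \approx -9.125$)
$x{\left(k \right)} = -5$
$\left(-27 + u\right) x{\left(p{\left(-4 \right)} \right)} = \left(-27 - \frac{73}{8}\right) \left(-5\right) = \left(- \frac{289}{8}\right) \left(-5\right) = \frac{1445}{8}$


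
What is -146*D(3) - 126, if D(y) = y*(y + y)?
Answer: -2754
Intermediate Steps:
D(y) = 2*y² (D(y) = y*(2*y) = 2*y²)
-146*D(3) - 126 = -292*3² - 126 = -292*9 - 126 = -146*18 - 126 = -2628 - 126 = -2754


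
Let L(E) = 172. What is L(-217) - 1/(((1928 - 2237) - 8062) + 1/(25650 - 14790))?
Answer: 15636369008/90909059 ≈ 172.00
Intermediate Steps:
L(-217) - 1/(((1928 - 2237) - 8062) + 1/(25650 - 14790)) = 172 - 1/(((1928 - 2237) - 8062) + 1/(25650 - 14790)) = 172 - 1/((-309 - 8062) + 1/10860) = 172 - 1/(-8371 + 1/10860) = 172 - 1/(-90909059/10860) = 172 - 1*(-10860/90909059) = 172 + 10860/90909059 = 15636369008/90909059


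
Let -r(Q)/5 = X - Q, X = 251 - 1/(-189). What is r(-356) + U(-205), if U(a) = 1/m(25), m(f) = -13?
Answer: -7457249/2457 ≈ -3035.1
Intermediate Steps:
X = 47440/189 (X = 251 - 1*(-1/189) = 251 + 1/189 = 47440/189 ≈ 251.01)
U(a) = -1/13 (U(a) = 1/(-13) = -1/13)
r(Q) = -237200/189 + 5*Q (r(Q) = -5*(47440/189 - Q) = -237200/189 + 5*Q)
r(-356) + U(-205) = (-237200/189 + 5*(-356)) - 1/13 = (-237200/189 - 1780) - 1/13 = -573620/189 - 1/13 = -7457249/2457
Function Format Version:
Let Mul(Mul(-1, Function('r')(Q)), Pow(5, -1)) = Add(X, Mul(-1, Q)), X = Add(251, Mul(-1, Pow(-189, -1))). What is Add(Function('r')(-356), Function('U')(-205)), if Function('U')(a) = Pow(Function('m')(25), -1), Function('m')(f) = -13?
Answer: Rational(-7457249, 2457) ≈ -3035.1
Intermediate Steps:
X = Rational(47440, 189) (X = Add(251, Mul(-1, Rational(-1, 189))) = Add(251, Rational(1, 189)) = Rational(47440, 189) ≈ 251.01)
Function('U')(a) = Rational(-1, 13) (Function('U')(a) = Pow(-13, -1) = Rational(-1, 13))
Function('r')(Q) = Add(Rational(-237200, 189), Mul(5, Q)) (Function('r')(Q) = Mul(-5, Add(Rational(47440, 189), Mul(-1, Q))) = Add(Rational(-237200, 189), Mul(5, Q)))
Add(Function('r')(-356), Function('U')(-205)) = Add(Add(Rational(-237200, 189), Mul(5, -356)), Rational(-1, 13)) = Add(Add(Rational(-237200, 189), -1780), Rational(-1, 13)) = Add(Rational(-573620, 189), Rational(-1, 13)) = Rational(-7457249, 2457)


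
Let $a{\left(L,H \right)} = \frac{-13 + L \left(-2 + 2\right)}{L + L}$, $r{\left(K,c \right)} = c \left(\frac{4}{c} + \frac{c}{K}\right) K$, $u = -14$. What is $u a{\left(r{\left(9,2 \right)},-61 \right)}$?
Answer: $\frac{91}{40} \approx 2.275$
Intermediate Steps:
$r{\left(K,c \right)} = K c \left(\frac{4}{c} + \frac{c}{K}\right)$
$a{\left(L,H \right)} = - \frac{13}{2 L}$ ($a{\left(L,H \right)} = \frac{-13 + L 0}{2 L} = \left(-13 + 0\right) \frac{1}{2 L} = - 13 \frac{1}{2 L} = - \frac{13}{2 L}$)
$u a{\left(r{\left(9,2 \right)},-61 \right)} = - 14 \left(- \frac{13}{2 \left(2^{2} + 4 \cdot 9\right)}\right) = - 14 \left(- \frac{13}{2 \left(4 + 36\right)}\right) = - 14 \left(- \frac{13}{2 \cdot 40}\right) = - 14 \left(\left(- \frac{13}{2}\right) \frac{1}{40}\right) = \left(-14\right) \left(- \frac{13}{80}\right) = \frac{91}{40}$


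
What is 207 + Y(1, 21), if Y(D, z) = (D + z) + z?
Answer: 250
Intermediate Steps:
Y(D, z) = D + 2*z
207 + Y(1, 21) = 207 + (1 + 2*21) = 207 + (1 + 42) = 207 + 43 = 250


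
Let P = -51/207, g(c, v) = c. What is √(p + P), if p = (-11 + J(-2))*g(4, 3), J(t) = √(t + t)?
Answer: √(-210657 + 38088*I)/69 ≈ 0.59892 + 6.6787*I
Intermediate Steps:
J(t) = √2*√t (J(t) = √(2*t) = √2*√t)
P = -17/69 (P = -51*1/207 = -17/69 ≈ -0.24638)
p = -44 + 8*I (p = (-11 + √2*√(-2))*4 = (-11 + √2*(I*√2))*4 = (-11 + 2*I)*4 = -44 + 8*I ≈ -44.0 + 8.0*I)
√(p + P) = √((-44 + 8*I) - 17/69) = √(-3053/69 + 8*I)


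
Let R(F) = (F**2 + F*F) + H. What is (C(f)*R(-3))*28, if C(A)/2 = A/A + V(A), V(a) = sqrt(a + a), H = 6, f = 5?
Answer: 1344 + 1344*sqrt(10) ≈ 5594.1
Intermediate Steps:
V(a) = sqrt(2)*sqrt(a) (V(a) = sqrt(2*a) = sqrt(2)*sqrt(a))
R(F) = 6 + 2*F**2 (R(F) = (F**2 + F*F) + 6 = (F**2 + F**2) + 6 = 2*F**2 + 6 = 6 + 2*F**2)
C(A) = 2 + 2*sqrt(2)*sqrt(A) (C(A) = 2*(A/A + sqrt(2)*sqrt(A)) = 2*(1 + sqrt(2)*sqrt(A)) = 2 + 2*sqrt(2)*sqrt(A))
(C(f)*R(-3))*28 = ((2 + 2*sqrt(2)*sqrt(5))*(6 + 2*(-3)**2))*28 = ((2 + 2*sqrt(10))*(6 + 2*9))*28 = ((2 + 2*sqrt(10))*(6 + 18))*28 = ((2 + 2*sqrt(10))*24)*28 = (48 + 48*sqrt(10))*28 = 1344 + 1344*sqrt(10)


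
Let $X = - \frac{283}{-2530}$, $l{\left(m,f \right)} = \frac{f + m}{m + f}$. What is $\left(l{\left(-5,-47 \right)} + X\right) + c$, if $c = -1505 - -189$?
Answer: $- \frac{3326667}{2530} \approx -1314.9$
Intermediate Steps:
$c = -1316$ ($c = -1505 + 189 = -1316$)
$l{\left(m,f \right)} = 1$ ($l{\left(m,f \right)} = \frac{f + m}{f + m} = 1$)
$X = \frac{283}{2530}$ ($X = \left(-283\right) \left(- \frac{1}{2530}\right) = \frac{283}{2530} \approx 0.11186$)
$\left(l{\left(-5,-47 \right)} + X\right) + c = \left(1 + \frac{283}{2530}\right) - 1316 = \frac{2813}{2530} - 1316 = - \frac{3326667}{2530}$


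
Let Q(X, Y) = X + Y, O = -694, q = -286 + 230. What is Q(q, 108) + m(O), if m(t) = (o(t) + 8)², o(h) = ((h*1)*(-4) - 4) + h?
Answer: 4351448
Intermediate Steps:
q = -56
o(h) = -4 - 3*h (o(h) = (h*(-4) - 4) + h = (-4*h - 4) + h = (-4 - 4*h) + h = -4 - 3*h)
m(t) = (4 - 3*t)² (m(t) = ((-4 - 3*t) + 8)² = (4 - 3*t)²)
Q(q, 108) + m(O) = (-56 + 108) + (-4 + 3*(-694))² = 52 + (-4 - 2082)² = 52 + (-2086)² = 52 + 4351396 = 4351448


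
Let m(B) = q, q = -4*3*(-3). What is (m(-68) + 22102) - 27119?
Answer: -4981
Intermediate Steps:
q = 36 (q = -12*(-3) = 36)
m(B) = 36
(m(-68) + 22102) - 27119 = (36 + 22102) - 27119 = 22138 - 27119 = -4981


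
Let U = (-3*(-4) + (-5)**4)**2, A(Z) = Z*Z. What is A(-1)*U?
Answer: 405769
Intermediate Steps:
A(Z) = Z**2
U = 405769 (U = (12 + 625)**2 = 637**2 = 405769)
A(-1)*U = (-1)**2*405769 = 1*405769 = 405769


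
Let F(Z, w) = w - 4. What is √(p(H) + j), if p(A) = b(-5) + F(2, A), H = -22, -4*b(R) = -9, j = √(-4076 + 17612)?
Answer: √(-95 + 48*√94)/2 ≈ 9.6226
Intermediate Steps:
j = 12*√94 (j = √13536 = 12*√94 ≈ 116.34)
F(Z, w) = -4 + w
b(R) = 9/4 (b(R) = -¼*(-9) = 9/4)
p(A) = -7/4 + A (p(A) = 9/4 + (-4 + A) = -7/4 + A)
√(p(H) + j) = √((-7/4 - 22) + 12*√94) = √(-95/4 + 12*√94)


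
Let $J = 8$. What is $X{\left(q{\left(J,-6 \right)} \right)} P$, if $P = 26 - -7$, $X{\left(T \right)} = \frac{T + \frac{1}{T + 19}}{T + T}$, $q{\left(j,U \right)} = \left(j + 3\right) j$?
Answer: $\frac{28251}{1712} \approx 16.502$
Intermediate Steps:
$q{\left(j,U \right)} = j \left(3 + j\right)$ ($q{\left(j,U \right)} = \left(3 + j\right) j = j \left(3 + j\right)$)
$X{\left(T \right)} = \frac{T + \frac{1}{19 + T}}{2 T}$
$P = 33$ ($P = 26 + 7 = 33$)
$X{\left(q{\left(J,-6 \right)} \right)} P = \frac{1 + \left(8 \left(3 + 8\right)\right)^{2} + 19 \cdot 8 \left(3 + 8\right)}{2 \cdot 8 \left(3 + 8\right) \left(19 + 8 \left(3 + 8\right)\right)} 33 = \frac{1 + \left(8 \cdot 11\right)^{2} + 19 \cdot 8 \cdot 11}{2 \cdot 8 \cdot 11 \left(19 + 8 \cdot 11\right)} 33 = \frac{1 + 88^{2} + 19 \cdot 88}{2 \cdot 88 \left(19 + 88\right)} 33 = \frac{1}{2} \cdot \frac{1}{88} \cdot \frac{1}{107} \left(1 + 7744 + 1672\right) 33 = \frac{1}{2} \cdot \frac{1}{88} \cdot \frac{1}{107} \cdot 9417 \cdot 33 = \frac{9417}{18832} \cdot 33 = \frac{28251}{1712}$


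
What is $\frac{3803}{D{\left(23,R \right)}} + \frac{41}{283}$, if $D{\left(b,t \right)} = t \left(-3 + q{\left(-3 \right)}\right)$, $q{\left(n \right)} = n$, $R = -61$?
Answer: $\frac{1091255}{103578} \approx 10.536$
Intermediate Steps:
$D{\left(b,t \right)} = - 6 t$ ($D{\left(b,t \right)} = t \left(-3 - 3\right) = t \left(-6\right) = - 6 t$)
$\frac{3803}{D{\left(23,R \right)}} + \frac{41}{283} = \frac{3803}{\left(-6\right) \left(-61\right)} + \frac{41}{283} = \frac{3803}{366} + 41 \cdot \frac{1}{283} = 3803 \cdot \frac{1}{366} + \frac{41}{283} = \frac{3803}{366} + \frac{41}{283} = \frac{1091255}{103578}$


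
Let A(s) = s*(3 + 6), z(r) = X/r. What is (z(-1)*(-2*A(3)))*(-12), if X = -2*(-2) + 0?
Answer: -2592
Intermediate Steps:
X = 4 (X = 4 + 0 = 4)
z(r) = 4/r
A(s) = 9*s (A(s) = s*9 = 9*s)
(z(-1)*(-2*A(3)))*(-12) = ((4/(-1))*(-18*3))*(-12) = ((4*(-1))*(-2*27))*(-12) = -4*(-54)*(-12) = 216*(-12) = -2592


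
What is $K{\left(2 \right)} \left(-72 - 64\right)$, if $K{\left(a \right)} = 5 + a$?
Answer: $-952$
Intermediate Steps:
$K{\left(2 \right)} \left(-72 - 64\right) = \left(5 + 2\right) \left(-72 - 64\right) = 7 \left(-136\right) = -952$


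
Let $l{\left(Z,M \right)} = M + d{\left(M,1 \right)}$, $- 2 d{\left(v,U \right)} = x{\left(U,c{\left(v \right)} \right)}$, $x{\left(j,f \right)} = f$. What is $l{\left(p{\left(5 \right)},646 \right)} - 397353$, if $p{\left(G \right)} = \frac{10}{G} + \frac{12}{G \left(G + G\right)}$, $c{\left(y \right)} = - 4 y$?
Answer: $-395415$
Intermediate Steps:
$d{\left(v,U \right)} = 2 v$ ($d{\left(v,U \right)} = - \frac{\left(-4\right) v}{2} = 2 v$)
$p{\left(G \right)} = \frac{6}{G^{2}} + \frac{10}{G}$ ($p{\left(G \right)} = \frac{10}{G} + \frac{12}{G 2 G} = \frac{10}{G} + \frac{12}{2 G^{2}} = \frac{10}{G} + 12 \frac{1}{2 G^{2}} = \frac{10}{G} + \frac{6}{G^{2}} = \frac{6}{G^{2}} + \frac{10}{G}$)
$l{\left(Z,M \right)} = 3 M$ ($l{\left(Z,M \right)} = M + 2 M = 3 M$)
$l{\left(p{\left(5 \right)},646 \right)} - 397353 = 3 \cdot 646 - 397353 = 1938 - 397353 = -395415$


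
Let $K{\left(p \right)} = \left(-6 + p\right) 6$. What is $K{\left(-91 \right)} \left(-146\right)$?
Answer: $84972$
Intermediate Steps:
$K{\left(p \right)} = -36 + 6 p$
$K{\left(-91 \right)} \left(-146\right) = \left(-36 + 6 \left(-91\right)\right) \left(-146\right) = \left(-36 - 546\right) \left(-146\right) = \left(-582\right) \left(-146\right) = 84972$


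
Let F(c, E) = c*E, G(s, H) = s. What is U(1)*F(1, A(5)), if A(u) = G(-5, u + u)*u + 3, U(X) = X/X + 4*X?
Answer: -110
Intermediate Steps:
U(X) = 1 + 4*X
A(u) = 3 - 5*u (A(u) = -5*u + 3 = 3 - 5*u)
F(c, E) = E*c
U(1)*F(1, A(5)) = (1 + 4*1)*((3 - 5*5)*1) = (1 + 4)*((3 - 25)*1) = 5*(-22*1) = 5*(-22) = -110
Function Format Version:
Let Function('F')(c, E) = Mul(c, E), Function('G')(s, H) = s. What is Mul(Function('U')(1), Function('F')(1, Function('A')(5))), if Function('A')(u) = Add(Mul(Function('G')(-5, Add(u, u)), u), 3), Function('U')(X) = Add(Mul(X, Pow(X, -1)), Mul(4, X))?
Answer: -110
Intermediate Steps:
Function('U')(X) = Add(1, Mul(4, X))
Function('A')(u) = Add(3, Mul(-5, u)) (Function('A')(u) = Add(Mul(-5, u), 3) = Add(3, Mul(-5, u)))
Function('F')(c, E) = Mul(E, c)
Mul(Function('U')(1), Function('F')(1, Function('A')(5))) = Mul(Add(1, Mul(4, 1)), Mul(Add(3, Mul(-5, 5)), 1)) = Mul(Add(1, 4), Mul(Add(3, -25), 1)) = Mul(5, Mul(-22, 1)) = Mul(5, -22) = -110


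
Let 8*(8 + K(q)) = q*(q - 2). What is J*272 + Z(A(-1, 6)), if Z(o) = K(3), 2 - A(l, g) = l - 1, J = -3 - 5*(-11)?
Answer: 113091/8 ≈ 14136.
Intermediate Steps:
J = 52 (J = -3 + 55 = 52)
A(l, g) = 3 - l (A(l, g) = 2 - (l - 1) = 2 - (-1 + l) = 2 + (1 - l) = 3 - l)
K(q) = -8 + q*(-2 + q)/8 (K(q) = -8 + (q*(q - 2))/8 = -8 + (q*(-2 + q))/8 = -8 + q*(-2 + q)/8)
Z(o) = -61/8 (Z(o) = -8 - ¼*3 + (⅛)*3² = -8 - ¾ + (⅛)*9 = -8 - ¾ + 9/8 = -61/8)
J*272 + Z(A(-1, 6)) = 52*272 - 61/8 = 14144 - 61/8 = 113091/8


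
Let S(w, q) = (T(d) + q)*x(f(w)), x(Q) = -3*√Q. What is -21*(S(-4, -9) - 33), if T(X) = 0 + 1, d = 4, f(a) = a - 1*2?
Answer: 693 - 504*I*√6 ≈ 693.0 - 1234.5*I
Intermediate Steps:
f(a) = -2 + a (f(a) = a - 2 = -2 + a)
T(X) = 1
S(w, q) = -3*√(-2 + w)*(1 + q) (S(w, q) = (1 + q)*(-3*√(-2 + w)) = -3*√(-2 + w)*(1 + q))
-21*(S(-4, -9) - 33) = -21*(3*√(-2 - 4)*(-1 - 1*(-9)) - 33) = -21*(3*√(-6)*(-1 + 9) - 33) = -21*(3*(I*√6)*8 - 33) = -21*(24*I*√6 - 33) = -21*(-33 + 24*I*√6) = 693 - 504*I*√6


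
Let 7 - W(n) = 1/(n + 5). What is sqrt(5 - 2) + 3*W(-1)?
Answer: 81/4 + sqrt(3) ≈ 21.982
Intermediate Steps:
W(n) = 7 - 1/(5 + n) (W(n) = 7 - 1/(n + 5) = 7 - 1/(5 + n))
sqrt(5 - 2) + 3*W(-1) = sqrt(5 - 2) + 3*((34 + 7*(-1))/(5 - 1)) = sqrt(3) + 3*((34 - 7)/4) = sqrt(3) + 3*((1/4)*27) = sqrt(3) + 3*(27/4) = sqrt(3) + 81/4 = 81/4 + sqrt(3)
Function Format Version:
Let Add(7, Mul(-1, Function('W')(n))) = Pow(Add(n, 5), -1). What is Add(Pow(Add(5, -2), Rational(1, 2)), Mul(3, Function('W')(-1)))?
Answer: Add(Rational(81, 4), Pow(3, Rational(1, 2))) ≈ 21.982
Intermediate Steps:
Function('W')(n) = Add(7, Mul(-1, Pow(Add(5, n), -1))) (Function('W')(n) = Add(7, Mul(-1, Pow(Add(n, 5), -1))) = Add(7, Mul(-1, Pow(Add(5, n), -1))))
Add(Pow(Add(5, -2), Rational(1, 2)), Mul(3, Function('W')(-1))) = Add(Pow(Add(5, -2), Rational(1, 2)), Mul(3, Mul(Pow(Add(5, -1), -1), Add(34, Mul(7, -1))))) = Add(Pow(3, Rational(1, 2)), Mul(3, Mul(Pow(4, -1), Add(34, -7)))) = Add(Pow(3, Rational(1, 2)), Mul(3, Mul(Rational(1, 4), 27))) = Add(Pow(3, Rational(1, 2)), Mul(3, Rational(27, 4))) = Add(Pow(3, Rational(1, 2)), Rational(81, 4)) = Add(Rational(81, 4), Pow(3, Rational(1, 2)))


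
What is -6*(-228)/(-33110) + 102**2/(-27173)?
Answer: -190824552/449849015 ≈ -0.42420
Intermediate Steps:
-6*(-228)/(-33110) + 102**2/(-27173) = 1368*(-1/33110) + 10404*(-1/27173) = -684/16555 - 10404/27173 = -190824552/449849015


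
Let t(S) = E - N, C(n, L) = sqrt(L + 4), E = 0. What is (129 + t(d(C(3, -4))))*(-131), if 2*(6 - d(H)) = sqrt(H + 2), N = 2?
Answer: -16637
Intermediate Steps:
C(n, L) = sqrt(4 + L)
d(H) = 6 - sqrt(2 + H)/2 (d(H) = 6 - sqrt(H + 2)/2 = 6 - sqrt(2 + H)/2)
t(S) = -2 (t(S) = 0 - 1*2 = 0 - 2 = -2)
(129 + t(d(C(3, -4))))*(-131) = (129 - 2)*(-131) = 127*(-131) = -16637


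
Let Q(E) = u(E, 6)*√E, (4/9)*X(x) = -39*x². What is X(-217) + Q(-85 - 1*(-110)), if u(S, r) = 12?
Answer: -16527999/4 ≈ -4.1320e+6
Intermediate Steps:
X(x) = -351*x²/4 (X(x) = 9*(-39*x²)/4 = -351*x²/4)
Q(E) = 12*√E
X(-217) + Q(-85 - 1*(-110)) = -351/4*(-217)² + 12*√(-85 - 1*(-110)) = -351/4*47089 + 12*√(-85 + 110) = -16528239/4 + 12*√25 = -16528239/4 + 12*5 = -16528239/4 + 60 = -16527999/4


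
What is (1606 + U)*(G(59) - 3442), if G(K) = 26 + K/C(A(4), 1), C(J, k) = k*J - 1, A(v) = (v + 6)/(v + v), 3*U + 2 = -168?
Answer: -4926880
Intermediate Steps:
U = -170/3 (U = -⅔ + (⅓)*(-168) = -⅔ - 56 = -170/3 ≈ -56.667)
A(v) = (6 + v)/(2*v) (A(v) = (6 + v)/((2*v)) = (6 + v)*(1/(2*v)) = (6 + v)/(2*v))
C(J, k) = -1 + J*k (C(J, k) = J*k - 1 = -1 + J*k)
G(K) = 26 + 4*K (G(K) = 26 + K/(-1 + ((½)*(6 + 4)/4)*1) = 26 + K/(-1 + ((½)*(¼)*10)*1) = 26 + K/(-1 + (5/4)*1) = 26 + K/(-1 + 5/4) = 26 + K/(¼) = 26 + K*4 = 26 + 4*K)
(1606 + U)*(G(59) - 3442) = (1606 - 170/3)*((26 + 4*59) - 3442) = 4648*((26 + 236) - 3442)/3 = 4648*(262 - 3442)/3 = (4648/3)*(-3180) = -4926880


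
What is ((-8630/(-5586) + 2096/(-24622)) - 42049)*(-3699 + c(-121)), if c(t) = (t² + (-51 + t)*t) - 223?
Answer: -45587167208565406/34384623 ≈ -1.3258e+9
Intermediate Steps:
c(t) = -223 + t² + t*(-51 + t) (c(t) = (t² + t*(-51 + t)) - 223 = -223 + t² + t*(-51 + t))
((-8630/(-5586) + 2096/(-24622)) - 42049)*(-3699 + c(-121)) = ((-8630/(-5586) + 2096/(-24622)) - 42049)*(-3699 + (-223 - 51*(-121) + 2*(-121)²)) = ((-8630*(-1/5586) + 2096*(-1/24622)) - 42049)*(-3699 + (-223 + 6171 + 2*14641)) = ((4315/2793 - 1048/12311) - 42049)*(-3699 + (-223 + 6171 + 29282)) = (50194901/34384623 - 42049)*(-3699 + 35230) = -1445788817626/34384623*31531 = -45587167208565406/34384623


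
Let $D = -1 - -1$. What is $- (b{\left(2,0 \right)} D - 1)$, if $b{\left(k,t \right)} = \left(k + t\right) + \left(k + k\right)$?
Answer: $1$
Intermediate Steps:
$b{\left(k,t \right)} = t + 3 k$ ($b{\left(k,t \right)} = \left(k + t\right) + 2 k = t + 3 k$)
$D = 0$ ($D = -1 + 1 = 0$)
$- (b{\left(2,0 \right)} D - 1) = - (\left(0 + 3 \cdot 2\right) 0 - 1) = - (\left(0 + 6\right) 0 - 1) = - (6 \cdot 0 - 1) = - (0 - 1) = \left(-1\right) \left(-1\right) = 1$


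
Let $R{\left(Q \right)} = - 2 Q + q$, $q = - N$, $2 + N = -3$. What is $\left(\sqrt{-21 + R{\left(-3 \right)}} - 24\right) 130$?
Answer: $-3120 + 130 i \sqrt{10} \approx -3120.0 + 411.1 i$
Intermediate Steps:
$N = -5$ ($N = -2 - 3 = -5$)
$q = 5$ ($q = \left(-1\right) \left(-5\right) = 5$)
$R{\left(Q \right)} = 5 - 2 Q$ ($R{\left(Q \right)} = - 2 Q + 5 = 5 - 2 Q$)
$\left(\sqrt{-21 + R{\left(-3 \right)}} - 24\right) 130 = \left(\sqrt{-21 + \left(5 - -6\right)} - 24\right) 130 = \left(\sqrt{-21 + \left(5 + 6\right)} - 24\right) 130 = \left(\sqrt{-21 + 11} - 24\right) 130 = \left(\sqrt{-10} - 24\right) 130 = \left(i \sqrt{10} - 24\right) 130 = \left(-24 + i \sqrt{10}\right) 130 = -3120 + 130 i \sqrt{10}$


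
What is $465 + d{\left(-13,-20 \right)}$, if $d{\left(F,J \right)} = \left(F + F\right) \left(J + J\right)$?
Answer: $1505$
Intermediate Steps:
$d{\left(F,J \right)} = 4 F J$ ($d{\left(F,J \right)} = 2 F 2 J = 4 F J$)
$465 + d{\left(-13,-20 \right)} = 465 + 4 \left(-13\right) \left(-20\right) = 465 + 1040 = 1505$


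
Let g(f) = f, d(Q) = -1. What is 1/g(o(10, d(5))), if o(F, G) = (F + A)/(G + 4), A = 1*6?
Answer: 3/16 ≈ 0.18750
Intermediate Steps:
A = 6
o(F, G) = (6 + F)/(4 + G) (o(F, G) = (F + 6)/(G + 4) = (6 + F)/(4 + G))
1/g(o(10, d(5))) = 1/((6 + 10)/(4 - 1)) = 1/(16/3) = 3/16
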